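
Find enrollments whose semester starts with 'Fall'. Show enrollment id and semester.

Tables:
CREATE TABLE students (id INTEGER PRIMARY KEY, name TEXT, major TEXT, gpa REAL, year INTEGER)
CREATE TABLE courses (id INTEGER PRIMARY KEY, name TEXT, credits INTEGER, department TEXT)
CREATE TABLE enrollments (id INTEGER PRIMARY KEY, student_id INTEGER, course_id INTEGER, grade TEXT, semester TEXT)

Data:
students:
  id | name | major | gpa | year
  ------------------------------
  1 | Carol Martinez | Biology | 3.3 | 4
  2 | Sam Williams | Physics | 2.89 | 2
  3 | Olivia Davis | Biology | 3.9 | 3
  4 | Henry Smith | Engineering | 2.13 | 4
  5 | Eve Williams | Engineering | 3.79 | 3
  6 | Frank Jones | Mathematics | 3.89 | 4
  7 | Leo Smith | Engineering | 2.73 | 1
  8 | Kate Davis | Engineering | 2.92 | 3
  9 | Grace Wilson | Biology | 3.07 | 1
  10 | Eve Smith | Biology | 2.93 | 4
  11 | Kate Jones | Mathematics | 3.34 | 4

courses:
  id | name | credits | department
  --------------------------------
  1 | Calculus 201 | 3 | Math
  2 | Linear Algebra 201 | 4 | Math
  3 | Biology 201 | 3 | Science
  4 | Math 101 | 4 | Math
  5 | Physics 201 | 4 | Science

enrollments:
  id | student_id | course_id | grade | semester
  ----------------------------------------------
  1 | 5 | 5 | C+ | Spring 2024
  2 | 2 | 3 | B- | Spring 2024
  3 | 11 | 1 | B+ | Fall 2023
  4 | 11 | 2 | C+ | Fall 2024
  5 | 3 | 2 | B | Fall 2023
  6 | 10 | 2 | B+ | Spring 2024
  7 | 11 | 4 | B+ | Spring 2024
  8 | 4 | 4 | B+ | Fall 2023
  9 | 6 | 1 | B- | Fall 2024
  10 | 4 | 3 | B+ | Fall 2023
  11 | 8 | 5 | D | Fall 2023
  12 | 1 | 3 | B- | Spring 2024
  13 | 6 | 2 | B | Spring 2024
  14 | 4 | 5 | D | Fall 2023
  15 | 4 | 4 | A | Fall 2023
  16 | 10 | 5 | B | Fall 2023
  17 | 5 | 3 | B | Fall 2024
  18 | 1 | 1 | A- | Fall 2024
SELECT id, semester FROM enrollments WHERE semester LIKE 'Fall%'

Execution result:
id | semester
3 | Fall 2023
4 | Fall 2024
5 | Fall 2023
8 | Fall 2023
9 | Fall 2024
10 | Fall 2023
11 | Fall 2023
14 | Fall 2023
15 | Fall 2023
16 | Fall 2023
17 | Fall 2024
18 | Fall 2024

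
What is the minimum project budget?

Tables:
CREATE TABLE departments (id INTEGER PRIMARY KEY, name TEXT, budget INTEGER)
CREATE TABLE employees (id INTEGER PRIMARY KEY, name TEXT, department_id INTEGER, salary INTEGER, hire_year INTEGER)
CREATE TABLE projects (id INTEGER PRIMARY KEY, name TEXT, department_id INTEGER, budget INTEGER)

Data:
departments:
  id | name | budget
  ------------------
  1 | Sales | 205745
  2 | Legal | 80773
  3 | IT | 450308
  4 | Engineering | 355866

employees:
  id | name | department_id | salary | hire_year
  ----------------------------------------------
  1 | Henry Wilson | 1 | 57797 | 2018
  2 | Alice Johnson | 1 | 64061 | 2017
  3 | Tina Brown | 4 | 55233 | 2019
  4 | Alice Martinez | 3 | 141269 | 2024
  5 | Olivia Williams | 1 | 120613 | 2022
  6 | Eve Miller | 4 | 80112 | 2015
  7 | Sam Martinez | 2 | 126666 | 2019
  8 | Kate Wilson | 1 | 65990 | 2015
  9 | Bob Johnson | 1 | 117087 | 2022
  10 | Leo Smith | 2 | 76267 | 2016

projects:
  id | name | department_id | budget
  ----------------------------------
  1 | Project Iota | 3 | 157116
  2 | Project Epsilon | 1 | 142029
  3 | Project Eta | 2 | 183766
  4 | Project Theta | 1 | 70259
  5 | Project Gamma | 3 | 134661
SELECT MIN(budget) FROM projects

Execution result:
70259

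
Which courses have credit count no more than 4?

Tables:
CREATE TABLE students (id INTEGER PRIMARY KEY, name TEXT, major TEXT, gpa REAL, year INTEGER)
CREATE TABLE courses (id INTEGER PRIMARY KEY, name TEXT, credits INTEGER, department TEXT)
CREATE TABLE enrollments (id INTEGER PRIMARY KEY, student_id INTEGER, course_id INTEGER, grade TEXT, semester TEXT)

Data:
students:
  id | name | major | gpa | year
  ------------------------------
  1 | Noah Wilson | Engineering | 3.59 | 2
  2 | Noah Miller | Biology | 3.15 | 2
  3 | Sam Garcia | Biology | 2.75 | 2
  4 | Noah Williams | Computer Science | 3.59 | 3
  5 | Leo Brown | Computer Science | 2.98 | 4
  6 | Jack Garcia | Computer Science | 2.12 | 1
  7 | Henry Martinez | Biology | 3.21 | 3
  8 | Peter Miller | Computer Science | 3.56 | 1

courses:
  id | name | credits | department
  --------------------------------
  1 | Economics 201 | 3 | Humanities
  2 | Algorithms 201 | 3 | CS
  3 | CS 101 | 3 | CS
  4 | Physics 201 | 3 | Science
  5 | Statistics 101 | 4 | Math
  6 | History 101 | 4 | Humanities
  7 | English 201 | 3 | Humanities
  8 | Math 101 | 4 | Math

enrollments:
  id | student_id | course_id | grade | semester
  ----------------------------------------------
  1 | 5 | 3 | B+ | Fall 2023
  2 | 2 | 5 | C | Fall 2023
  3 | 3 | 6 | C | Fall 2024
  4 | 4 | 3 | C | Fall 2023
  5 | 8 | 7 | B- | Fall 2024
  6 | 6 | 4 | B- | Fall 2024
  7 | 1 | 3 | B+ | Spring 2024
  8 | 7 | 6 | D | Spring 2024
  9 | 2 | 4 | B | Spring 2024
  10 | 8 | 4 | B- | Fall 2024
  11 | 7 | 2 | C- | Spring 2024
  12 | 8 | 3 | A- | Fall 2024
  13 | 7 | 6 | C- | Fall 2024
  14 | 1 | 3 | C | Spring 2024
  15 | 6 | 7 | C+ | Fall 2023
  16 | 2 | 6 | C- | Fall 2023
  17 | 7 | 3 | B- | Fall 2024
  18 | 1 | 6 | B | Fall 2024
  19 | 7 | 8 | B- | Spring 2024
SELECT name, credits FROM courses WHERE credits <= 4

Execution result:
name | credits
Economics 201 | 3
Algorithms 201 | 3
CS 101 | 3
Physics 201 | 3
Statistics 101 | 4
History 101 | 4
English 201 | 3
Math 101 | 4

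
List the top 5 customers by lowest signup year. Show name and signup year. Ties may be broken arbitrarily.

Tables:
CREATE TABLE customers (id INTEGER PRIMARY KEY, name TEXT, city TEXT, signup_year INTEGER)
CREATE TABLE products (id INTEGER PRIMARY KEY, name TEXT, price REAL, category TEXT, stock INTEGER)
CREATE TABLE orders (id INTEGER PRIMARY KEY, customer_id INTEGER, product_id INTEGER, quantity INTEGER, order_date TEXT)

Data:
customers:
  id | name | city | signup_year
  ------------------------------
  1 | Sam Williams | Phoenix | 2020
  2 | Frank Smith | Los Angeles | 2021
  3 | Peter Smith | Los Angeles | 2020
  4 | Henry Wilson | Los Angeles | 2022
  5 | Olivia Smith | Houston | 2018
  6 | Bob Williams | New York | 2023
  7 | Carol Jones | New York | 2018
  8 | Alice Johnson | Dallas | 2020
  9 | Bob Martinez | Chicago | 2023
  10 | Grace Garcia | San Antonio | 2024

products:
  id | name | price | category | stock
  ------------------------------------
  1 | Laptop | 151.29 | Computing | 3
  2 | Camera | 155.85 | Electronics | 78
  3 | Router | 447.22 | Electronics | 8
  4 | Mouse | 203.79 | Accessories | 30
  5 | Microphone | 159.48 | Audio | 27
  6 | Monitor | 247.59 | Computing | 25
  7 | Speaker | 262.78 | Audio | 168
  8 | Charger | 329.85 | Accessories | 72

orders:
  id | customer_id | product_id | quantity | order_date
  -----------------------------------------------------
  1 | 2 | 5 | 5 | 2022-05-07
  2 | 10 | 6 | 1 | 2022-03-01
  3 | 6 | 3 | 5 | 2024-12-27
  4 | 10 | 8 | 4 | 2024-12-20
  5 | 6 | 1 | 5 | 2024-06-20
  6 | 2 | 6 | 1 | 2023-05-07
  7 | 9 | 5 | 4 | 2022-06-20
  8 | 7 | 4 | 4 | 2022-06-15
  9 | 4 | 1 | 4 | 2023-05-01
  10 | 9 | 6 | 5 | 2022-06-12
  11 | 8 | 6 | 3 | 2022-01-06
SELECT name, signup_year FROM customers ORDER BY signup_year ASC LIMIT 5

Execution result:
name | signup_year
Olivia Smith | 2018
Carol Jones | 2018
Sam Williams | 2020
Peter Smith | 2020
Alice Johnson | 2020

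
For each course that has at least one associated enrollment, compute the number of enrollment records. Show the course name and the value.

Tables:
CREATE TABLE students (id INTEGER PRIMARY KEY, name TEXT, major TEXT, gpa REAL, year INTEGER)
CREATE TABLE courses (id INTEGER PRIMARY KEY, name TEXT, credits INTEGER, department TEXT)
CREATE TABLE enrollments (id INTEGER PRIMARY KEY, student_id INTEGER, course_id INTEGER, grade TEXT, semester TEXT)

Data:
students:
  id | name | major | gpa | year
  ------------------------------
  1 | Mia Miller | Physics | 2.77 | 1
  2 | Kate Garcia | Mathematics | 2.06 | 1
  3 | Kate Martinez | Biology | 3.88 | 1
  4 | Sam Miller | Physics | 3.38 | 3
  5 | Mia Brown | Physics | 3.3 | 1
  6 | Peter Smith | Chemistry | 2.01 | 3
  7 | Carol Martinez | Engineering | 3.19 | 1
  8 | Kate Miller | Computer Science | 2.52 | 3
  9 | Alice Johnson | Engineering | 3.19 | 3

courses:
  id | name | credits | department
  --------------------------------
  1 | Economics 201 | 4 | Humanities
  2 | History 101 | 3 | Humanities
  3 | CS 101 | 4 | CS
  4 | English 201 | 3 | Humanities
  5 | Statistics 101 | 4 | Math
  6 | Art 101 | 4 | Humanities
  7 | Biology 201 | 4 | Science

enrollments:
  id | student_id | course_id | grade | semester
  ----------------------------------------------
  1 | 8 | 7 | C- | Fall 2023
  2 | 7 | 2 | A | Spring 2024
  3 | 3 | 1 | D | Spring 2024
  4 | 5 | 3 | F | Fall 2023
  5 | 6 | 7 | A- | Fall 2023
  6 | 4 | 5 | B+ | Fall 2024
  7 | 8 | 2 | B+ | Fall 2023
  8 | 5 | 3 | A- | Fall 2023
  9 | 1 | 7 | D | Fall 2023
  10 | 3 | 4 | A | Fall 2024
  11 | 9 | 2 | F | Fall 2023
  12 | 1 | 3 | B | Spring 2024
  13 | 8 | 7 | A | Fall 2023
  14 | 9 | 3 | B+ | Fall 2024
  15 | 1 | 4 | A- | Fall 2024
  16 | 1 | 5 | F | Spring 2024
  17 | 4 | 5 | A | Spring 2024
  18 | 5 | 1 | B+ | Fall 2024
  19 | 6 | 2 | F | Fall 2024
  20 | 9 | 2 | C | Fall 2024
SELECT p.name, COUNT(*) AS n FROM enrollments c JOIN courses p ON c.course_id = p.id GROUP BY p.id, p.name

Execution result:
name | n
Economics 201 | 2
History 101 | 5
CS 101 | 4
English 201 | 2
Statistics 101 | 3
Biology 201 | 4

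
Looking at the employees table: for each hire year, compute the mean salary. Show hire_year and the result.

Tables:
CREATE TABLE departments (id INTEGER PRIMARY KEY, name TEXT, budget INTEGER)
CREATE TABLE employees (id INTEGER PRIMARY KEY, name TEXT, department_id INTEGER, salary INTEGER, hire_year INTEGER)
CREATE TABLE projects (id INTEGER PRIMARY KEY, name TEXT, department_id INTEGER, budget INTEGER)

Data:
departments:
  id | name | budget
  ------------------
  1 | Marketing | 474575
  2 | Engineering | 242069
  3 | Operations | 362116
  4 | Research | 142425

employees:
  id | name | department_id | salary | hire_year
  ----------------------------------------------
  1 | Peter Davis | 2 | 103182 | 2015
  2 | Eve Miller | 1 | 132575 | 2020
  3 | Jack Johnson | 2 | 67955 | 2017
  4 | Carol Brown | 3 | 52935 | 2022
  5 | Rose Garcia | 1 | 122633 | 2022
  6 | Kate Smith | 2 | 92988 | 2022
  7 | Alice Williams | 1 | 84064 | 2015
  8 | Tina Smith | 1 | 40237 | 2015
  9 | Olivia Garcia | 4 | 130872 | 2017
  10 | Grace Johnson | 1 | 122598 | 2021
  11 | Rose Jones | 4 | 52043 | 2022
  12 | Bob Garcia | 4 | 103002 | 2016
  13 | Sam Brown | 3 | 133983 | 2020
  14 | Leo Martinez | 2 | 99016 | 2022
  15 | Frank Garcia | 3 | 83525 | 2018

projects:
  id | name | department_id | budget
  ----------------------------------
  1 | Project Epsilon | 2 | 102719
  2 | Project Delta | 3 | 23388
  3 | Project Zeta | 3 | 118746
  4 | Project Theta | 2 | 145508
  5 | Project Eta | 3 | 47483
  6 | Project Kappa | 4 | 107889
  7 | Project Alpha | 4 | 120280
SELECT hire_year, AVG(salary) AS avg_salary FROM employees GROUP BY hire_year

Execution result:
hire_year | avg_salary
2015 | 75827.67
2016 | 103002.00
2017 | 99413.50
2018 | 83525.00
2020 | 133279.00
2021 | 122598.00
2022 | 83923.00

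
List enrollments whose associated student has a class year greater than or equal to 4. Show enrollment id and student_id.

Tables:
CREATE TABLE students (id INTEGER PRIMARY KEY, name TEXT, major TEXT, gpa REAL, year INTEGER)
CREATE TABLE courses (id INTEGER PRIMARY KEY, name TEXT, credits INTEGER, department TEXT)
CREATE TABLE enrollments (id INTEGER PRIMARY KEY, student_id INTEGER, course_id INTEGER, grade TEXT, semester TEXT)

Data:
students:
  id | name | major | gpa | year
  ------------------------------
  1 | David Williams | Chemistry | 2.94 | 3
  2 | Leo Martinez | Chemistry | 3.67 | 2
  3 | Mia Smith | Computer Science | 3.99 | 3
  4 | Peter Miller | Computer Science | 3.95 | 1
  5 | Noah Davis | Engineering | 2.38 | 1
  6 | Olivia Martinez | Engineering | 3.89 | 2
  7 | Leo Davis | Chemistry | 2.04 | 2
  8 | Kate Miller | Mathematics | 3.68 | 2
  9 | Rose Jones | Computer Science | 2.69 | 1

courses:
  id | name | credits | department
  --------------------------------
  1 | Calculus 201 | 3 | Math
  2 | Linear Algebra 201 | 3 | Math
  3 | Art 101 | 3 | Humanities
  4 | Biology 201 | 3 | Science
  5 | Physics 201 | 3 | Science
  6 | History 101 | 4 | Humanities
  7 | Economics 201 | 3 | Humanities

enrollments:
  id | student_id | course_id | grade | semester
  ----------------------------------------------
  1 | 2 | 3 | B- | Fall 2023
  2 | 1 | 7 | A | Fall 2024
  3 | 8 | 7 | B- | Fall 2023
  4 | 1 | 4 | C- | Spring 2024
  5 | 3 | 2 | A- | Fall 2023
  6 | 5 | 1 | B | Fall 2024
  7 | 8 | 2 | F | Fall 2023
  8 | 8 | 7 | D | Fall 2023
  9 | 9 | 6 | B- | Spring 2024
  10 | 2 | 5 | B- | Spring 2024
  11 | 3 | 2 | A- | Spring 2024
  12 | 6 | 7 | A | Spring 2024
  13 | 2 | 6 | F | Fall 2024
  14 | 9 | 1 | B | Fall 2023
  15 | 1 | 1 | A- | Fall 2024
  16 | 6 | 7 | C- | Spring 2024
SELECT id, student_id FROM enrollments WHERE student_id IN (SELECT id FROM students WHERE year >= 4)

Execution result:
(no rows)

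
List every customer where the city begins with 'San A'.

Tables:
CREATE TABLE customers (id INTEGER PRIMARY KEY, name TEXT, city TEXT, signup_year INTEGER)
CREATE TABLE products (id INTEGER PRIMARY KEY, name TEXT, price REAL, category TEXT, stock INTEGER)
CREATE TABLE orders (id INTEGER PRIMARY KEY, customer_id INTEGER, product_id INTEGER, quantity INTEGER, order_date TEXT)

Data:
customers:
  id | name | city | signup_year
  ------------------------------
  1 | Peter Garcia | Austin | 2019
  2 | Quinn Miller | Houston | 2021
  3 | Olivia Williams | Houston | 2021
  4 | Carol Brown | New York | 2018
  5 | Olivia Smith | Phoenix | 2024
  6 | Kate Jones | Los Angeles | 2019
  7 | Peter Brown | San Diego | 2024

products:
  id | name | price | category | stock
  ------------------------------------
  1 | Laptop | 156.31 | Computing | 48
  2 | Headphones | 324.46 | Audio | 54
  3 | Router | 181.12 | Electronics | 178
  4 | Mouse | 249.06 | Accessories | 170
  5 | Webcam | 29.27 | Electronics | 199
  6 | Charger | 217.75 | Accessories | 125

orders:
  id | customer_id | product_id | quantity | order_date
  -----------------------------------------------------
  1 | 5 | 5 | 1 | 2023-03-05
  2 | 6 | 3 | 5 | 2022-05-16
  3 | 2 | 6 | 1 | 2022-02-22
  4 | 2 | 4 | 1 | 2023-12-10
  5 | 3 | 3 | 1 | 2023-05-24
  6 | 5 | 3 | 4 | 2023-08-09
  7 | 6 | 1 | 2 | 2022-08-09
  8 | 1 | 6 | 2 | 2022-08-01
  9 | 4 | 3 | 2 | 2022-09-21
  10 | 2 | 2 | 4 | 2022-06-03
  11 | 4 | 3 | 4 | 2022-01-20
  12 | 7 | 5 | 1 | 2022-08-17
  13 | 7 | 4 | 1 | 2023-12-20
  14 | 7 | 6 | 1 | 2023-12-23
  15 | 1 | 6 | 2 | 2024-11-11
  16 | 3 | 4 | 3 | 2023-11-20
SELECT name, city FROM customers WHERE city LIKE 'San A%'

Execution result:
(no rows)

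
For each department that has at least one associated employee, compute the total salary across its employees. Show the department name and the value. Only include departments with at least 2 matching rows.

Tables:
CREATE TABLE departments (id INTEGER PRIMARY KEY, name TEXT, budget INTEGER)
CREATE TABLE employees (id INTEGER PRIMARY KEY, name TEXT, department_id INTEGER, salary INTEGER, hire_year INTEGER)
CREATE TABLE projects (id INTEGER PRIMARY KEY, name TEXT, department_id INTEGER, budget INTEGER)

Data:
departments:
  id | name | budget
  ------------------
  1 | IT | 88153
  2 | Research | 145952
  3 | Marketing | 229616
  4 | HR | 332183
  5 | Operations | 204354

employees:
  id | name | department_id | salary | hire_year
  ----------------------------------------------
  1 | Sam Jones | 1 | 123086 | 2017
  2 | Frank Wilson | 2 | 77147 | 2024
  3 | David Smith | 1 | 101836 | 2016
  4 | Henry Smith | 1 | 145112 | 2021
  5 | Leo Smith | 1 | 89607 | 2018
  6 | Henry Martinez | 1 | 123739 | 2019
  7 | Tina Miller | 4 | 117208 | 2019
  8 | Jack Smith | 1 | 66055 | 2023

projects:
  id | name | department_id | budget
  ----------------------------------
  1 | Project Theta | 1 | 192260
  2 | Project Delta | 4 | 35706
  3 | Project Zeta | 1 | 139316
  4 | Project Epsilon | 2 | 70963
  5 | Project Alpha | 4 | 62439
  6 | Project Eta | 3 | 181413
SELECT p.name, SUM(c.salary) AS sum_salary FROM employees c JOIN departments p ON c.department_id = p.id GROUP BY p.id, p.name HAVING COUNT(*) >= 2

Execution result:
name | sum_salary
IT | 649435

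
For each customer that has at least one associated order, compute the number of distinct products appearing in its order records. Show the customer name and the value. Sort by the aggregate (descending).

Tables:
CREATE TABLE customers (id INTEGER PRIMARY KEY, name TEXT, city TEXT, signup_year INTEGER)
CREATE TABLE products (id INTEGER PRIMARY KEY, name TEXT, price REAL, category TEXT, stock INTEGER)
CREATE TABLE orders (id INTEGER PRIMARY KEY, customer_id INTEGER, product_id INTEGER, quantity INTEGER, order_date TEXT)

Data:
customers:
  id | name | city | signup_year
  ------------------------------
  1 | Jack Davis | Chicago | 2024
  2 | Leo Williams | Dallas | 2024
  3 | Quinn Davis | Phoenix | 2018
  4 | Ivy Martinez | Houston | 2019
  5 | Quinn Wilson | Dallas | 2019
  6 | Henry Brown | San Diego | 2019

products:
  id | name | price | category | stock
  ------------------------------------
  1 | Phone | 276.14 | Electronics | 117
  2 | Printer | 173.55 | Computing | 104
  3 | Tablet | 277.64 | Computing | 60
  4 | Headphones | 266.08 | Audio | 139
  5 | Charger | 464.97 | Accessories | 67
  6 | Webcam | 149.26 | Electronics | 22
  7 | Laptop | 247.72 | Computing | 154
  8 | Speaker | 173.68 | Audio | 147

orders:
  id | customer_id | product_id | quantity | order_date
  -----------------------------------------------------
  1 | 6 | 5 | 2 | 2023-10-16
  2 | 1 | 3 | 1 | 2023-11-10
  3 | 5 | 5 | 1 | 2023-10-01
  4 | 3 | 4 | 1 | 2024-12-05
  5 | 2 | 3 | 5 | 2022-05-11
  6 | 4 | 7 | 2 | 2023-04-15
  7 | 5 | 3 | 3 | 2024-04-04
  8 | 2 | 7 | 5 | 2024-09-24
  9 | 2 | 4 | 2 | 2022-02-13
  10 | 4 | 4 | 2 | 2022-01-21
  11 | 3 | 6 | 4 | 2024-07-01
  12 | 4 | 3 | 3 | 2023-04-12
SELECT p.name, COUNT(DISTINCT c.product_id) AS distinct_product_count FROM orders c JOIN customers p ON c.customer_id = p.id GROUP BY p.id, p.name ORDER BY distinct_product_count DESC

Execution result:
name | distinct_product_count
Leo Williams | 3
Ivy Martinez | 3
Quinn Davis | 2
Quinn Wilson | 2
Jack Davis | 1
Henry Brown | 1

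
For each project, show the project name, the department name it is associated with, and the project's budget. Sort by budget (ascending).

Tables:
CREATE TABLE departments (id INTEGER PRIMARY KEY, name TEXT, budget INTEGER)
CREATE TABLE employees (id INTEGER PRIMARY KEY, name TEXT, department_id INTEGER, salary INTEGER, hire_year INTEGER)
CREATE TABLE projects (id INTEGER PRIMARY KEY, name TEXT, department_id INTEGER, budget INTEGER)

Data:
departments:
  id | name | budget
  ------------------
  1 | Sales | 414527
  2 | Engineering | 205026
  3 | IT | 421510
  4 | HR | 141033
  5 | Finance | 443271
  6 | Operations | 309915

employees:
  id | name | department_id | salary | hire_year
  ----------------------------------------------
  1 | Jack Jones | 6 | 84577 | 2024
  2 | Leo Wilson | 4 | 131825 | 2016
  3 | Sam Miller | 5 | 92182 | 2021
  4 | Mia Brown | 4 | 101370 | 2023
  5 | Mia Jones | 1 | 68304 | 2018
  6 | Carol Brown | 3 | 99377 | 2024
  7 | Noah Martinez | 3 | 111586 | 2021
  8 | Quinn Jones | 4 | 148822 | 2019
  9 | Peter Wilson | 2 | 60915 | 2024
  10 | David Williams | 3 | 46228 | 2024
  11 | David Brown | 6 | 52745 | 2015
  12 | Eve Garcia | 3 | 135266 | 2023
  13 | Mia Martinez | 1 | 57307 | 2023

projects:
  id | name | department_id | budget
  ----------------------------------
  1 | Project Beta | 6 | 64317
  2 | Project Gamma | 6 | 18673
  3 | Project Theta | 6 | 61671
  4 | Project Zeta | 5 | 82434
SELECT c.name, p.name AS department, c.budget FROM projects c JOIN departments p ON c.department_id = p.id ORDER BY c.budget ASC

Execution result:
name | department | budget
Project Gamma | Operations | 18673
Project Theta | Operations | 61671
Project Beta | Operations | 64317
Project Zeta | Finance | 82434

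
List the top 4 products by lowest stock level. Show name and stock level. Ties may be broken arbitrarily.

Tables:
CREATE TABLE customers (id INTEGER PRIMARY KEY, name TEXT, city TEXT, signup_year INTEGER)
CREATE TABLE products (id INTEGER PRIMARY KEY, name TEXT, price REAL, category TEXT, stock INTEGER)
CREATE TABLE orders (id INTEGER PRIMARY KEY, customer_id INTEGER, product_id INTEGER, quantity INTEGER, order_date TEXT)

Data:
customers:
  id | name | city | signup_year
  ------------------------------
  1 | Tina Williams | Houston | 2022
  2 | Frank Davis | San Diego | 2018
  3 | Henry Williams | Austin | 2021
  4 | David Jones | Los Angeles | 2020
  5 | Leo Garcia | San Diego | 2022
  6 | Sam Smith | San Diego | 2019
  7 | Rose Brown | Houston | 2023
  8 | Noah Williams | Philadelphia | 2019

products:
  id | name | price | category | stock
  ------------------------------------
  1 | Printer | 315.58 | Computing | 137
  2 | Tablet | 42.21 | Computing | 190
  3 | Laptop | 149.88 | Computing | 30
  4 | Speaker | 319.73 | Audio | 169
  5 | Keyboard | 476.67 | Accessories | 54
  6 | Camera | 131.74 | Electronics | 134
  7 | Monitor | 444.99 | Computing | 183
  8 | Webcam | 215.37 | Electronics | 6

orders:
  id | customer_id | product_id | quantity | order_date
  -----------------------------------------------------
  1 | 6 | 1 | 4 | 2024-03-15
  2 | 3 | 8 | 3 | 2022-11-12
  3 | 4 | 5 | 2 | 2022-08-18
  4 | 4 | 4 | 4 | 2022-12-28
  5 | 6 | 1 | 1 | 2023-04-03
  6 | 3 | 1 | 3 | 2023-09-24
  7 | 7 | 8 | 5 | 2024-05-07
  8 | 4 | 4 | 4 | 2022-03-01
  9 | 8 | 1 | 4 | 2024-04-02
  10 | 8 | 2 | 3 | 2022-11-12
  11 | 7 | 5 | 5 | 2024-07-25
SELECT name, stock FROM products ORDER BY stock ASC LIMIT 4

Execution result:
name | stock
Webcam | 6
Laptop | 30
Keyboard | 54
Camera | 134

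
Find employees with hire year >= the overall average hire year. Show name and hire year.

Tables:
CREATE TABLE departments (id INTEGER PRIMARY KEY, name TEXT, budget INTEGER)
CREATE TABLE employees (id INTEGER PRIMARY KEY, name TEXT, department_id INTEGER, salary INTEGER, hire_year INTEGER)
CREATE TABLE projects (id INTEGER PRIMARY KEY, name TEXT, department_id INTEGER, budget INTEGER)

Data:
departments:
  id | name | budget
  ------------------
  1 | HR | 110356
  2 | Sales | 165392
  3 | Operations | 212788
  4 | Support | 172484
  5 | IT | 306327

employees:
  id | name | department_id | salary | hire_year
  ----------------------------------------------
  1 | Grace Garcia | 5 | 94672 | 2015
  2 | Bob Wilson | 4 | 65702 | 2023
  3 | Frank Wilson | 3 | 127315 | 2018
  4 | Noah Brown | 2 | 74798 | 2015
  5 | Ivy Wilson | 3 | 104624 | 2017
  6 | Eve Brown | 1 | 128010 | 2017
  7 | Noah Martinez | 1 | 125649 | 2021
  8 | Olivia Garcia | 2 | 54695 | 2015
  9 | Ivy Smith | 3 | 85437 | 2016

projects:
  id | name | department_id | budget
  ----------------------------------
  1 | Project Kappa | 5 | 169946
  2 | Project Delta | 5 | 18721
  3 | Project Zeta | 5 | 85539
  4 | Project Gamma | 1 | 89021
SELECT name, hire_year FROM employees WHERE hire_year >= (SELECT AVG(hire_year) FROM employees)

Execution result:
name | hire_year
Bob Wilson | 2023
Frank Wilson | 2018
Noah Martinez | 2021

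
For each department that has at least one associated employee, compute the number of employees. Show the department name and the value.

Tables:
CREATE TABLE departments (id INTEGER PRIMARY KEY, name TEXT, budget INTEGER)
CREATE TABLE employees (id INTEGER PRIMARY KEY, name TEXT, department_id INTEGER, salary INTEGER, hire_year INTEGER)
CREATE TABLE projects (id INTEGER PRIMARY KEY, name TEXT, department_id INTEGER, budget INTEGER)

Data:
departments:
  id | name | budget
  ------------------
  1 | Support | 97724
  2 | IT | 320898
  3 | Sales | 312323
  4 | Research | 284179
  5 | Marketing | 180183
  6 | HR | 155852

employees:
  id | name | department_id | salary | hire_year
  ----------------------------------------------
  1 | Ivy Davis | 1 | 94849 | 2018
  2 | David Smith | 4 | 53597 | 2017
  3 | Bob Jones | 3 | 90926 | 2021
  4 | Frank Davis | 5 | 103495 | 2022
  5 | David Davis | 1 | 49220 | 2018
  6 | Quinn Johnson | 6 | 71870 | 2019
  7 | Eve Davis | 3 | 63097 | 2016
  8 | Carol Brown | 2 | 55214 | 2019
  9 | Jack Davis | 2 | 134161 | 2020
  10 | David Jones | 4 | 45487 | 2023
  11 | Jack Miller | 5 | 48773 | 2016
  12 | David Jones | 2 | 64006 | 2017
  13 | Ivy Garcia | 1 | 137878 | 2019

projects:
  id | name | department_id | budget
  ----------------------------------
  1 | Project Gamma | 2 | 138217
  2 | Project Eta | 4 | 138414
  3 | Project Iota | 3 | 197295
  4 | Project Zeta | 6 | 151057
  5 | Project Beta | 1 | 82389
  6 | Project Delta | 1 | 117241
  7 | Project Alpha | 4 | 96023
SELECT p.name, COUNT(*) AS n FROM employees c JOIN departments p ON c.department_id = p.id GROUP BY p.id, p.name

Execution result:
name | n
Support | 3
IT | 3
Sales | 2
Research | 2
Marketing | 2
HR | 1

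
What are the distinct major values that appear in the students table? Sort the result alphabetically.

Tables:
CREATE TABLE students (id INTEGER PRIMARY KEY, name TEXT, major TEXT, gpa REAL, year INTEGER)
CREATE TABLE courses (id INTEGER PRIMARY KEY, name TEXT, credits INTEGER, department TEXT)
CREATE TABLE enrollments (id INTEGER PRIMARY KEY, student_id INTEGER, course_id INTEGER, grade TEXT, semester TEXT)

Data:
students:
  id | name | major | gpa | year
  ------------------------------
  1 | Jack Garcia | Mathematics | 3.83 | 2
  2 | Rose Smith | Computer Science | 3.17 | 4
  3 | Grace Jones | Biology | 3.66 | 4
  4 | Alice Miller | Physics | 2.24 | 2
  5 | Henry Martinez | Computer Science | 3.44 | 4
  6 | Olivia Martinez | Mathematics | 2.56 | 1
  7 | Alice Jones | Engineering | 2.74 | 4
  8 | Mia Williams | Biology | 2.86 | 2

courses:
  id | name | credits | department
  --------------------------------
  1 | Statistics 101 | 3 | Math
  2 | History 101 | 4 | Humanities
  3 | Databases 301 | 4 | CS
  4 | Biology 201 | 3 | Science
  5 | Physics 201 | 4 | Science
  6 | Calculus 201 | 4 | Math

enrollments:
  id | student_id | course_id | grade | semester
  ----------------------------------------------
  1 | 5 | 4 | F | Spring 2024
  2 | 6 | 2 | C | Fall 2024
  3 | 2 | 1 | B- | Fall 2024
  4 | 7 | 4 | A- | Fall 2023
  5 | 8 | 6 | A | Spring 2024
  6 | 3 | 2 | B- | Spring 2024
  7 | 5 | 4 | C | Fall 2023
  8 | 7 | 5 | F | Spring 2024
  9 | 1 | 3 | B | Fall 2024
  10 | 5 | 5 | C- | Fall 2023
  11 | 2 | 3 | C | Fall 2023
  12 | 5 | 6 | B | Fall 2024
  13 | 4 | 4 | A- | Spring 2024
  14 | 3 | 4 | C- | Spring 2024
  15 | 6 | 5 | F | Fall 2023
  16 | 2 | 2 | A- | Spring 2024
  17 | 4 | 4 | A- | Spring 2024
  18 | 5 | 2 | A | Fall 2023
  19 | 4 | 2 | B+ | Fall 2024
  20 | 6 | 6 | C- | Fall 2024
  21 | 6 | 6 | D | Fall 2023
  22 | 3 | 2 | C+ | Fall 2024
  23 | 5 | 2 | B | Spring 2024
SELECT DISTINCT major FROM students ORDER BY major

Execution result:
major
Biology
Computer Science
Engineering
Mathematics
Physics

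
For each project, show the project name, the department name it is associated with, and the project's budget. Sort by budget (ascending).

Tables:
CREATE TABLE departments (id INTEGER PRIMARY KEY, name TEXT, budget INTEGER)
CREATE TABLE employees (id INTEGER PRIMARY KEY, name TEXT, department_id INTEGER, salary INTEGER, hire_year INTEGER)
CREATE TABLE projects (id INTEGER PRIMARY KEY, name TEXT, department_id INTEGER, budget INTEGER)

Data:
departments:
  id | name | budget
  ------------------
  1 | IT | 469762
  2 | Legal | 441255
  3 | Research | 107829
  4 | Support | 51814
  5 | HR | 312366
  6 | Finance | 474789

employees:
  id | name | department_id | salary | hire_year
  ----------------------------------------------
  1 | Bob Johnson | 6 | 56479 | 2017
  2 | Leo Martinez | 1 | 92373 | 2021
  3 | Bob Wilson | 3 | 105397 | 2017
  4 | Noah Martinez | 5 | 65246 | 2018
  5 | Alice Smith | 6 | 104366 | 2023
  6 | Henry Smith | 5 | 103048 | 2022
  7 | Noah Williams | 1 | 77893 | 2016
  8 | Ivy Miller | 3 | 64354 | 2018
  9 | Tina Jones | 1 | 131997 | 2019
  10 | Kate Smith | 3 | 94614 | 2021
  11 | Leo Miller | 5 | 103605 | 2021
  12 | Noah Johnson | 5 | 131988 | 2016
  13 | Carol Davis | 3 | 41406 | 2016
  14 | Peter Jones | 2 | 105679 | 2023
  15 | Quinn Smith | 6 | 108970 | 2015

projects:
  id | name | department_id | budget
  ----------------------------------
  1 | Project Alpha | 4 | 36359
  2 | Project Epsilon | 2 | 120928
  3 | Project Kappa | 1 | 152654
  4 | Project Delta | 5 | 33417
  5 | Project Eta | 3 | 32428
SELECT c.name, p.name AS department, c.budget FROM projects c JOIN departments p ON c.department_id = p.id ORDER BY c.budget ASC

Execution result:
name | department | budget
Project Eta | Research | 32428
Project Delta | HR | 33417
Project Alpha | Support | 36359
Project Epsilon | Legal | 120928
Project Kappa | IT | 152654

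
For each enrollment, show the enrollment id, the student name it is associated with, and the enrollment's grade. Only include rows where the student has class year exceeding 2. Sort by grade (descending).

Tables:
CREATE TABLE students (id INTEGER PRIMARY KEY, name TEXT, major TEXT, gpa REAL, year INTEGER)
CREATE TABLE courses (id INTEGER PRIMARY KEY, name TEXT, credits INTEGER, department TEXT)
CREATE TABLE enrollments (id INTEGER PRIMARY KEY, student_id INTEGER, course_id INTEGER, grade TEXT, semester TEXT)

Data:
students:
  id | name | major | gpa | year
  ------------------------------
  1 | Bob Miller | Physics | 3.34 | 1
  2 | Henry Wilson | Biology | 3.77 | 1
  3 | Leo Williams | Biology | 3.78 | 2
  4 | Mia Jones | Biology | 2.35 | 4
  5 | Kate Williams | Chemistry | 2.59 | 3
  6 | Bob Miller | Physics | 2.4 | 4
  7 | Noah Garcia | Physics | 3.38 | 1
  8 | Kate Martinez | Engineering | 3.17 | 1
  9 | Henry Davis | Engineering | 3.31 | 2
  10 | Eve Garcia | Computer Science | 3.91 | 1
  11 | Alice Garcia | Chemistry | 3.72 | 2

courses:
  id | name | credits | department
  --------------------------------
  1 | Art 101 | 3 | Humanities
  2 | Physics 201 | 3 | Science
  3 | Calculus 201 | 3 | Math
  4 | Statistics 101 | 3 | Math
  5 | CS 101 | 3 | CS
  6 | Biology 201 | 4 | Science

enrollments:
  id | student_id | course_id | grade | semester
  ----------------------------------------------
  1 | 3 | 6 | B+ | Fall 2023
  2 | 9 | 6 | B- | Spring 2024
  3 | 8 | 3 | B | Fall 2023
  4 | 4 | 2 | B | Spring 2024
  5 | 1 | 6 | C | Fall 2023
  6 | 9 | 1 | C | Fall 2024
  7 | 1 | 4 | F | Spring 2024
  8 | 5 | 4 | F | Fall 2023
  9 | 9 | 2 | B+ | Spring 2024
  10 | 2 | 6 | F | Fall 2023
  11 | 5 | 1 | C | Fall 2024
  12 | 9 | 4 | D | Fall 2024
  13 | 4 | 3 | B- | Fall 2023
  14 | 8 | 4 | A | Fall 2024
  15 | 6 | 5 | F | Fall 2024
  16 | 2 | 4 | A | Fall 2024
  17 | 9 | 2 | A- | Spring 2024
SELECT c.id, p.name AS student, c.grade FROM enrollments c JOIN students p ON c.student_id = p.id WHERE p.year > 2 ORDER BY c.grade DESC

Execution result:
id | student | grade
8 | Kate Williams | F
15 | Bob Miller | F
11 | Kate Williams | C
13 | Mia Jones | B-
4 | Mia Jones | B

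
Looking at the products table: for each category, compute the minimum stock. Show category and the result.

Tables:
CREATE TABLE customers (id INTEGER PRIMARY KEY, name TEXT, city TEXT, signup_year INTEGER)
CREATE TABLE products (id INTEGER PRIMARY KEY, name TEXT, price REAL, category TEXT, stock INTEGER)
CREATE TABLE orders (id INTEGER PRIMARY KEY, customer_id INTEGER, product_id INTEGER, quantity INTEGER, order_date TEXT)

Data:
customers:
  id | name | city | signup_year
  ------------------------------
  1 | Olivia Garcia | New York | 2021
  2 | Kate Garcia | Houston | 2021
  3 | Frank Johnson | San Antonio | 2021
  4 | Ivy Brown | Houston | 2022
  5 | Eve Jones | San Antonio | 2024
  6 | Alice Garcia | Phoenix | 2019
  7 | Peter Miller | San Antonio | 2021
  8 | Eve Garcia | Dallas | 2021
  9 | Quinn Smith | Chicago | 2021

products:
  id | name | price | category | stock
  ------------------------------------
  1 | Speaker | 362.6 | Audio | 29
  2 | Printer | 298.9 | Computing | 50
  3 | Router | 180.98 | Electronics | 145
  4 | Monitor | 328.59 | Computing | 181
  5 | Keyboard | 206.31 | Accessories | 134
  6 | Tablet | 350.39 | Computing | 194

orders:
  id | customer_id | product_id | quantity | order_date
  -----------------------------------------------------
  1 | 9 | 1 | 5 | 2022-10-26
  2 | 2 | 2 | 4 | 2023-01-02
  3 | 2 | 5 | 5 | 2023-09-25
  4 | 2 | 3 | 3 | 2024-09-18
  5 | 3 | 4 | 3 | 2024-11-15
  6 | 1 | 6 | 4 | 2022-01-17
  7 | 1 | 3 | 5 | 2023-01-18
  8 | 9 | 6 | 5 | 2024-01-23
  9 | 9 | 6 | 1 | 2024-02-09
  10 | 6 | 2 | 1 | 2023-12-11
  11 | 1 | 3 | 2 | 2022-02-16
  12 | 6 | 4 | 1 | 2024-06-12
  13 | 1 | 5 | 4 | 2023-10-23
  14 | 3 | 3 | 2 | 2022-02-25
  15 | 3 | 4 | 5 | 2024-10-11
SELECT category, MIN(stock) AS min_stock FROM products GROUP BY category

Execution result:
category | min_stock
Accessories | 134
Audio | 29
Computing | 50
Electronics | 145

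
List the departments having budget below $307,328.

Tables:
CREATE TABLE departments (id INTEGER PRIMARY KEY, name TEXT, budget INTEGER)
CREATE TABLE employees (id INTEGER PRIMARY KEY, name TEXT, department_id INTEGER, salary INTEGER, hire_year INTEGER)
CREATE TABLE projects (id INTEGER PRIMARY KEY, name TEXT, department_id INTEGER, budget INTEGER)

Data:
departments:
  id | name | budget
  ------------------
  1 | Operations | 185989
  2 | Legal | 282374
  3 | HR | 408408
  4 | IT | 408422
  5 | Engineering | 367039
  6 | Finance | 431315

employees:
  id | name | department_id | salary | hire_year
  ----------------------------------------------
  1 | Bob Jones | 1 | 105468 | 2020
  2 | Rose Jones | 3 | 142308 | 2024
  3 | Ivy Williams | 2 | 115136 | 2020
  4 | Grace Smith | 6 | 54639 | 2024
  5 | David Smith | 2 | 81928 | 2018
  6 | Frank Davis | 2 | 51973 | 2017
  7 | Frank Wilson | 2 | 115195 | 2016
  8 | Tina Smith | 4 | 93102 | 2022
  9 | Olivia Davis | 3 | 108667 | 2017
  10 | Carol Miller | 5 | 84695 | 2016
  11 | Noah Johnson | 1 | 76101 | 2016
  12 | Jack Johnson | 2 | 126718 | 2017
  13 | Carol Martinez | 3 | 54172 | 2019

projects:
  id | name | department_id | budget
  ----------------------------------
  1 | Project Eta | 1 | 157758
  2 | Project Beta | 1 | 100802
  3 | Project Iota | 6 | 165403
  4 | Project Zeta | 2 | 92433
SELECT name, budget FROM departments WHERE budget < 307328

Execution result:
name | budget
Operations | 185989
Legal | 282374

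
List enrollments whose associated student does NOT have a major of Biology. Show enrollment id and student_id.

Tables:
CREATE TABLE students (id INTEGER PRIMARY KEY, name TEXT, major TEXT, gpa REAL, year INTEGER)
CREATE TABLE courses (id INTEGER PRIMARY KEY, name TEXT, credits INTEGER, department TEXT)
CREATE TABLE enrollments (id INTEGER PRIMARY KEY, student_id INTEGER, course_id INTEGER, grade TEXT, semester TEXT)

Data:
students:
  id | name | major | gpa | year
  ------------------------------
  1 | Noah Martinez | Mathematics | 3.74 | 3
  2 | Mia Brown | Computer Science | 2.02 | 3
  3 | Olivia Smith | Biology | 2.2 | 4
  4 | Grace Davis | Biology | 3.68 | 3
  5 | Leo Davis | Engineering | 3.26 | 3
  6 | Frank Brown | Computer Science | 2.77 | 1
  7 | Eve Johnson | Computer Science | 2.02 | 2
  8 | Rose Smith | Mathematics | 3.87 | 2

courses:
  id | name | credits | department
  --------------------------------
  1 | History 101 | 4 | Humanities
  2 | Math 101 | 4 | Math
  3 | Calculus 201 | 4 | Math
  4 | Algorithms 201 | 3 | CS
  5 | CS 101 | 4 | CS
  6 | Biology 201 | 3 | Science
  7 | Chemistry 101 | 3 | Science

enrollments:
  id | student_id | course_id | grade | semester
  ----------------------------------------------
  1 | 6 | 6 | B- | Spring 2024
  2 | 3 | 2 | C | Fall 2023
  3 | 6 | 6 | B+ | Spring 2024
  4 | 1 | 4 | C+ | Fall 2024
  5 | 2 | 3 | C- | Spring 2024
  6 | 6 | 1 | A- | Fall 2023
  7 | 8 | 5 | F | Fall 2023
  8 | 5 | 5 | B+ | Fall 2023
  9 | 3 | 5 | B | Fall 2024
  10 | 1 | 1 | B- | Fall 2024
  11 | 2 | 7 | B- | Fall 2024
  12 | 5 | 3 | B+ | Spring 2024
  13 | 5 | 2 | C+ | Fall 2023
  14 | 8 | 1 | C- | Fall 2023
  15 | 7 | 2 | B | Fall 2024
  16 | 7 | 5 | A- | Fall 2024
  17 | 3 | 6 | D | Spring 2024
SELECT id, student_id FROM enrollments WHERE student_id NOT IN (SELECT id FROM students WHERE major = 'Biology')

Execution result:
id | student_id
1 | 6
3 | 6
4 | 1
5 | 2
6 | 6
7 | 8
8 | 5
10 | 1
11 | 2
12 | 5
13 | 5
14 | 8
15 | 7
16 | 7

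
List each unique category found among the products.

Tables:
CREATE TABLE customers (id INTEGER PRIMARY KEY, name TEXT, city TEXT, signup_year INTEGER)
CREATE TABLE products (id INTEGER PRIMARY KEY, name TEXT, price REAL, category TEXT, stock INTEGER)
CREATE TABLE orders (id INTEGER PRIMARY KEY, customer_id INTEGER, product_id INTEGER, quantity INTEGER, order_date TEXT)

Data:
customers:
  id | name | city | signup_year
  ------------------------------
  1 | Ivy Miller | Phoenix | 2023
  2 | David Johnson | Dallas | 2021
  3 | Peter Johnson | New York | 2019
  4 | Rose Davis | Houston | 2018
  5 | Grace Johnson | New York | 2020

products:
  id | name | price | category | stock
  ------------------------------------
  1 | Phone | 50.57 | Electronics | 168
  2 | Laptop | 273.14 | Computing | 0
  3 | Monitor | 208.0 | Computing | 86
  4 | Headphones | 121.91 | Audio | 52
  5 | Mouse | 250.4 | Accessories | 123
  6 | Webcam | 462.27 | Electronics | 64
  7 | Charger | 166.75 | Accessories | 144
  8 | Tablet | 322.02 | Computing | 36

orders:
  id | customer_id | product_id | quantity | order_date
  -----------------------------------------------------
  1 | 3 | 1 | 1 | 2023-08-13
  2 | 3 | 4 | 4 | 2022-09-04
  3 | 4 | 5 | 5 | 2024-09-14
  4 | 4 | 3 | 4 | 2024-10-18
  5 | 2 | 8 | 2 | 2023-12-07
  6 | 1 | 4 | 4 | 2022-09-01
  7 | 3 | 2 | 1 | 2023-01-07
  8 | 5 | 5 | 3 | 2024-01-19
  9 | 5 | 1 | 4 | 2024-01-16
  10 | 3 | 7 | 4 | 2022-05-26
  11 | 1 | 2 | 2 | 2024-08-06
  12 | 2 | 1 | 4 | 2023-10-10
SELECT DISTINCT category FROM products

Execution result:
category
Electronics
Computing
Audio
Accessories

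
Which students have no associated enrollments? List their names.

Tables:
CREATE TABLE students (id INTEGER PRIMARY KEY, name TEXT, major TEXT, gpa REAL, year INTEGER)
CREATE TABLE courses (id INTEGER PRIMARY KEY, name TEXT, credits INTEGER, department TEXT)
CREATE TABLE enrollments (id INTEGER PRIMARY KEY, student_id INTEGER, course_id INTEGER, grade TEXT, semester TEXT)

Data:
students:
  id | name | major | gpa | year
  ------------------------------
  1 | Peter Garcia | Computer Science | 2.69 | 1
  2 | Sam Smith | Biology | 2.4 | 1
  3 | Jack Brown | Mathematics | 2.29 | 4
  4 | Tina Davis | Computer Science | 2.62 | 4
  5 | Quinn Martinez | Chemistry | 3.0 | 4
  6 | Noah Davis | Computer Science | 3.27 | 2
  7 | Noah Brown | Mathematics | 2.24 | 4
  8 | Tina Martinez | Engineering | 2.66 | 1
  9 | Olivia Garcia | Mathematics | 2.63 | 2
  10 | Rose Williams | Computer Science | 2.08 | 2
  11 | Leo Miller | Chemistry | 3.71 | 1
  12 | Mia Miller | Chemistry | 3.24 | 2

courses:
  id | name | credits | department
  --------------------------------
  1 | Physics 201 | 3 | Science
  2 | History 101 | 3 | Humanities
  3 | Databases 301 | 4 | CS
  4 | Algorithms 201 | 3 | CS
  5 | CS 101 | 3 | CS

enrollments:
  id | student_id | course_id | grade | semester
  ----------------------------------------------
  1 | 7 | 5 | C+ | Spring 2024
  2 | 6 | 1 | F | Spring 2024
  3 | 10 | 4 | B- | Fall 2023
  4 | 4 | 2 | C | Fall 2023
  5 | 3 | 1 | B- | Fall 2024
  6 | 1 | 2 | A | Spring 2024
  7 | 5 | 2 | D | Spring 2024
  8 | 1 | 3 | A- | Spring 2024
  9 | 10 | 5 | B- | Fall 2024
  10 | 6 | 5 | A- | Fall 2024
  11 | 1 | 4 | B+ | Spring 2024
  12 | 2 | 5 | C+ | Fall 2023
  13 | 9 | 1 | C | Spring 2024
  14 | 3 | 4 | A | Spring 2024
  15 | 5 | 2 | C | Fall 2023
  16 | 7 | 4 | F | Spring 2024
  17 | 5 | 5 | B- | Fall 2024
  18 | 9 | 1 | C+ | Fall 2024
SELECT p.name FROM students p LEFT JOIN enrollments c ON c.student_id = p.id WHERE c.id IS NULL

Execution result:
name
Tina Martinez
Leo Miller
Mia Miller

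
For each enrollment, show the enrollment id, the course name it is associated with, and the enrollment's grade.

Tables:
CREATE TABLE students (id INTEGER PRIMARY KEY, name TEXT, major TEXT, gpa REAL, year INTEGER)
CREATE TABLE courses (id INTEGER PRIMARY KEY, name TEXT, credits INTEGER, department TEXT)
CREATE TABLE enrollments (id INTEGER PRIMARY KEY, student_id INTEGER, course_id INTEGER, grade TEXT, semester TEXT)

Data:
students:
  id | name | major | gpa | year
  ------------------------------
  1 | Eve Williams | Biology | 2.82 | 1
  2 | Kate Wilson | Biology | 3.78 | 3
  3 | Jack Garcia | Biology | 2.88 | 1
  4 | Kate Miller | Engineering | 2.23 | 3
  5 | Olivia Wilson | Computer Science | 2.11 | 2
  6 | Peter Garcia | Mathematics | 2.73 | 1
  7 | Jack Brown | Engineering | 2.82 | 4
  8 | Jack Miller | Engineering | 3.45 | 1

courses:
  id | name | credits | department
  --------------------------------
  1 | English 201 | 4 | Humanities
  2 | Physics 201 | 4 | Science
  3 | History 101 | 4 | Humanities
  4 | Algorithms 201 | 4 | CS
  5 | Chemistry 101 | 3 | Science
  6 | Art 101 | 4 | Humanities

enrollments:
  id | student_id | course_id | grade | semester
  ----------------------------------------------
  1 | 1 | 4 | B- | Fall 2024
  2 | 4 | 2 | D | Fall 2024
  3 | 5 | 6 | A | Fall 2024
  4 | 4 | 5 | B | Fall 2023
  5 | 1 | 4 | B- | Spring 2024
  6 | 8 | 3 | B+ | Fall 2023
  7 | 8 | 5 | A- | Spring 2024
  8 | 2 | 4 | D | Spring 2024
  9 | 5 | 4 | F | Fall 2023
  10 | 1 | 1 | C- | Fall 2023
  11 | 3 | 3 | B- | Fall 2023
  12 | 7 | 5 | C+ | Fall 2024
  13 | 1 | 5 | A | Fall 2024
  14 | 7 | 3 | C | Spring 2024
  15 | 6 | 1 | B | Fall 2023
SELECT c.id, p.name AS course, c.grade FROM enrollments c JOIN courses p ON c.course_id = p.id

Execution result:
id | course | grade
1 | Algorithms 201 | B-
2 | Physics 201 | D
3 | Art 101 | A
4 | Chemistry 101 | B
5 | Algorithms 201 | B-
6 | History 101 | B+
7 | Chemistry 101 | A-
8 | Algorithms 201 | D
9 | Algorithms 201 | F
10 | English 201 | C-
11 | History 101 | B-
12 | Chemistry 101 | C+
13 | Chemistry 101 | A
14 | History 101 | C
15 | English 201 | B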